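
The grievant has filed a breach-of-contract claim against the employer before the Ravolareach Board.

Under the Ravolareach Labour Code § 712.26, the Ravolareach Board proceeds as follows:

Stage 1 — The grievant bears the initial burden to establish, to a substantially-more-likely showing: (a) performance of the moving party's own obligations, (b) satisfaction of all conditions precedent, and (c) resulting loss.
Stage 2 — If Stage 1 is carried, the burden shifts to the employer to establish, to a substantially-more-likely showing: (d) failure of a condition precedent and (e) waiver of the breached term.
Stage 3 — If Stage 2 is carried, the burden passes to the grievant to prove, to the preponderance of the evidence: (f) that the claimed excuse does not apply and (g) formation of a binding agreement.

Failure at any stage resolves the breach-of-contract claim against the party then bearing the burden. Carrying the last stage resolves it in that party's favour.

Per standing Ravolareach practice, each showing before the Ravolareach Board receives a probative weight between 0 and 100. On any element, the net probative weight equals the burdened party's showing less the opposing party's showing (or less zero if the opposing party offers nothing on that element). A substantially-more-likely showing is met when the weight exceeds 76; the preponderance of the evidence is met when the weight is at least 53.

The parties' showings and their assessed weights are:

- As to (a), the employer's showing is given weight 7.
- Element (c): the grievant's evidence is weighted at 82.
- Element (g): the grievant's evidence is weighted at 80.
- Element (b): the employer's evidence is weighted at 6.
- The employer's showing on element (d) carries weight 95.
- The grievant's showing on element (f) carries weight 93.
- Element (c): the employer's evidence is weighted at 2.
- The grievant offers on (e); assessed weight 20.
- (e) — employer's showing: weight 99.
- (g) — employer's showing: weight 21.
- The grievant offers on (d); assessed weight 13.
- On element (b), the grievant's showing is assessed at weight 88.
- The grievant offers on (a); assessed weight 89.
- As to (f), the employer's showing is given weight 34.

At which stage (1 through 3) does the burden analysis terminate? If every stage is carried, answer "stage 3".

stage 3

Stage 1 — burden on grievant; standard: a substantially-more-likely showing (weight exceeds 76).
    (a): 89 − 7 = 82 > 76 [met]
    (b): 88 − 6 = 82 > 76 [met]
    (c): 82 − 2 = 80 > 76 [met]
  Stage 1 carried; the burden shifts to the employer.
Stage 2 — burden on employer; standard: a substantially-more-likely showing (weight exceeds 76).
    (d): 95 − 13 = 82 > 76 [met]
    (e): 99 − 20 = 79 > 76 [met]
  Stage 2 is satisfied; the onus moves to the grievant.
Stage 3 — burden on grievant; standard: the preponderance of the evidence (weight is at least 53).
    (f): 93 − 34 = 59 ≥ 53 [met]
    (g): 80 − 21 = 59 ≥ 53 [met]
  The grievant carries the last stage.
All stages carried — the grievant prevails.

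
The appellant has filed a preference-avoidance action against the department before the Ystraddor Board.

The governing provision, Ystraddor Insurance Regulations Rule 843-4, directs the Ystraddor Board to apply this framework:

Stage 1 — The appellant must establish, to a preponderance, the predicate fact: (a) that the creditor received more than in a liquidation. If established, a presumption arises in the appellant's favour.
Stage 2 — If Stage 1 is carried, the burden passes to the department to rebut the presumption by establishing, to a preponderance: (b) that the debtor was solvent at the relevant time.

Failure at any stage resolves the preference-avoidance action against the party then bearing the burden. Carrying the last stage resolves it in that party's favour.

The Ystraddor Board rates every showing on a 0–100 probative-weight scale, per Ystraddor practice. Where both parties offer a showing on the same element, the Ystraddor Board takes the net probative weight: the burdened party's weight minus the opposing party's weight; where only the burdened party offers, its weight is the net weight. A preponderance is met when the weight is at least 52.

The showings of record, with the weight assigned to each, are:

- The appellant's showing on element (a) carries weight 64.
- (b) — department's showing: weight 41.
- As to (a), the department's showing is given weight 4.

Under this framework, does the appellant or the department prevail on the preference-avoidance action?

Stage 1 — burden on appellant; standard: a preponderance (weight is at least 52).
    (a): 64 − 4 = 60 ≥ 52 [met]
  Stage 1 carried; the burden shifts to the department.
Stage 2 — burden on department; standard: a preponderance (weight is at least 52).
    (b): 41 < 52 [not met]
  Stage 2 not carried; the department fails its burden.
The analysis ends at Stage 2; the appellant prevails.

appellant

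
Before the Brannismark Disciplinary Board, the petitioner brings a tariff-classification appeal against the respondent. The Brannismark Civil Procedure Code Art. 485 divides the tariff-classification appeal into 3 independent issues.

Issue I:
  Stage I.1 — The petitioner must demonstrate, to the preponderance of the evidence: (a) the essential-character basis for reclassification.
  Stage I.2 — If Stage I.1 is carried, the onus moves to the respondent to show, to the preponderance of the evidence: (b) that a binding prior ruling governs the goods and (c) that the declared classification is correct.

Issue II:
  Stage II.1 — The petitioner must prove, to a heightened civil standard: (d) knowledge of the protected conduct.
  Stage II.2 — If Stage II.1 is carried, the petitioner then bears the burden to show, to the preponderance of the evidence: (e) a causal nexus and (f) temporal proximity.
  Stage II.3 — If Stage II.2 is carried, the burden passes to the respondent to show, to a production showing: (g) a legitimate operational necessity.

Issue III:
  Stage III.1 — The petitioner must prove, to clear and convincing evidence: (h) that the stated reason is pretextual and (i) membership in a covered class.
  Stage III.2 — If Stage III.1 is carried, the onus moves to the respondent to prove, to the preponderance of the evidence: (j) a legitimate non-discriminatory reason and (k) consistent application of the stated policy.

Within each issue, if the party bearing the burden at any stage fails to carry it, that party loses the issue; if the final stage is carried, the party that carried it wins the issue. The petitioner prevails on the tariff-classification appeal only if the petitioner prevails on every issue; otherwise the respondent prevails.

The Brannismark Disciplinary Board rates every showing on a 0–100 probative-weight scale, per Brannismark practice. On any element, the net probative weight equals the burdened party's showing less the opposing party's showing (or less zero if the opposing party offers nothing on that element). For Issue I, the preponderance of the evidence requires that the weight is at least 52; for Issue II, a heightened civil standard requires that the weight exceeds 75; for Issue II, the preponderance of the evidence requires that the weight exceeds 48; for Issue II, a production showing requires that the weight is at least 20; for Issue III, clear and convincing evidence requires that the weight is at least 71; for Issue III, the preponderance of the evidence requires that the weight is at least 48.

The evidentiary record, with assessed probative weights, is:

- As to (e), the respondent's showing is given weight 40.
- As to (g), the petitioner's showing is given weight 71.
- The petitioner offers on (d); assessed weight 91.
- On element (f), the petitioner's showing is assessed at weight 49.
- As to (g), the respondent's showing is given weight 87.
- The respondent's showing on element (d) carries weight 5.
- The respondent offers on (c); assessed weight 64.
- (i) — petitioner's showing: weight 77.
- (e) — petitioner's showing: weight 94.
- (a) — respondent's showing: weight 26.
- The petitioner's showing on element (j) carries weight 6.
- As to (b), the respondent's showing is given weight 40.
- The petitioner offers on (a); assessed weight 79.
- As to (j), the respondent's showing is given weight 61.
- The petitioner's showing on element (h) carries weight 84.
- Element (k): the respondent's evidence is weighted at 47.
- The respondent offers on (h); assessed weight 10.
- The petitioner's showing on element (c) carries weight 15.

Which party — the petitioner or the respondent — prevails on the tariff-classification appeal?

petitioner

— Issue I —
Stage I.1 — burden on petitioner; standard: the preponderance of the evidence (weight is at least 52).
    (a): 79 − 26 = 53 ≥ 52 [met]
  All elements met. The burden passes to the respondent.
Stage I.2 — burden on respondent; standard: the preponderance of the evidence (weight is at least 52).
    (b): 40 < 52 [not met]
    (c): 64 − 15 = 49 < 52 [not met]
  Stage I.2 not carried; the respondent fails its burden.
So the petitioner prevails on this issue.
— Issue II —
At Stage II.1 the petitioner must meet a heightened civil standard (weight exceeds 75): on (d) the weight is 91 less the opposing 5 gives net 86, > 75, so (d) meets the standard.
  Stage II.1 carried; the burden remains with the petitioner.
At Stage II.2 the petitioner must meet the preponderance of the evidence (weight exceeds 48): on (e) the weight is 94 less the opposing 40 gives net 54, which does exceed 48, so (e) meets the standard; on (f) the weight is 49, which does exceed 48, so (f) meets the standard.
  All elements met. The burden passes to the respondent.
At Stage II.3 the respondent must meet a production showing (weight is at least 20): on (g) the weight is 87 less the opposing 71 gives net 16, < 20, so (g) does not meet the standard.
  Stage II.3 not carried; the respondent fails its burden.
So the petitioner prevails on this issue.
— Issue III —
At Stage III.1 the petitioner must meet clear and convincing evidence (weight is at least 71): on (h) the weight is 84 less the opposing 10 gives net 74, ≥ 71, so (h) meets the standard; on (i) the weight is 77, which does reach 71, so (i) meets the standard.
  All elements met. The burden passes to the respondent.
At Stage III.2 the respondent must meet the preponderance of the evidence (weight is at least 48): on (j) the weight is 61 less the opposing 6 gives net 55, ≥ 48, so (j) meets the standard; on (k) the weight is 47, < 48, so (k) does not meet the standard.
  Not every element is met, so the respondent fails to carry Stage III.2.
The analysis ends at Stage III.2; the petitioner prevails on this issue.
Per-issue: Issue I → petitioner; Issue II → petitioner; Issue III → petitioner. The petitioner must prevail on every issue; overall, the petitioner prevails.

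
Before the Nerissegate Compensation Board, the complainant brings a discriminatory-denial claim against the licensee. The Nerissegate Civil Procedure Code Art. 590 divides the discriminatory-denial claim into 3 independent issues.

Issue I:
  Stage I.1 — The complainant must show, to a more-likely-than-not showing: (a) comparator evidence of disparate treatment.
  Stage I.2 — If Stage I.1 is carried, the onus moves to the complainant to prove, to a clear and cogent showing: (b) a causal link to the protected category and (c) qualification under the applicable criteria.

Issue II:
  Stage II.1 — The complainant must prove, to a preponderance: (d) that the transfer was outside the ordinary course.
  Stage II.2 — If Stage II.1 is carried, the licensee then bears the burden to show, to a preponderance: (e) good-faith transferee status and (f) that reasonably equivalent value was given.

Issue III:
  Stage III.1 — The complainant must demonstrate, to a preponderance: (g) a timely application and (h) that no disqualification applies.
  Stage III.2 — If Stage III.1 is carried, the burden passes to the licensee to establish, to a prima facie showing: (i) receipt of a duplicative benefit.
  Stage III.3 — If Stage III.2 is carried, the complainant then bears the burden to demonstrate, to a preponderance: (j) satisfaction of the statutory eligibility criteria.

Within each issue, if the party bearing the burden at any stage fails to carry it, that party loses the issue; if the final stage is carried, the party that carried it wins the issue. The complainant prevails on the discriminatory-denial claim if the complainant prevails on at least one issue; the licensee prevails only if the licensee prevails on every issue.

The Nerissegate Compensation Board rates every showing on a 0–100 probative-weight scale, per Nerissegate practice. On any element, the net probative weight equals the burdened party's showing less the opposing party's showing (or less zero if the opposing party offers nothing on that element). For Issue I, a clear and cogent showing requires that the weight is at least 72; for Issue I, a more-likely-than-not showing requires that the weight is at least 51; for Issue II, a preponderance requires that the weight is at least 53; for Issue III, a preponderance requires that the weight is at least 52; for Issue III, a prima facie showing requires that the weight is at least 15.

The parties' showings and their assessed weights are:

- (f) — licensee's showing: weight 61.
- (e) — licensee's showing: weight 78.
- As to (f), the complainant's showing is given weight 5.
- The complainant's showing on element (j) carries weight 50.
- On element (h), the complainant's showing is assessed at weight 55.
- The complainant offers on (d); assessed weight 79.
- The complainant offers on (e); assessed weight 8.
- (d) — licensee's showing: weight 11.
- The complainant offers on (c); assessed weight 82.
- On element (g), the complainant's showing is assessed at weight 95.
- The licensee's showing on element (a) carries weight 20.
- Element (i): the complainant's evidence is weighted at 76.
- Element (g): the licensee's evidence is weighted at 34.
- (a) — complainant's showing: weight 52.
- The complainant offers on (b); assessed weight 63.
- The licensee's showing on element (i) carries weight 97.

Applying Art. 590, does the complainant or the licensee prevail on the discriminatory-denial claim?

licensee

— Issue I —
At Stage I.1 the complainant must meet a more-likely-than-not showing (weight is at least 51): on (a) the weight is 52 less the opposing 20 gives net 32, < 51, so (a) does not meet the standard.
  The complainant does not carry Stage I.1.
The analysis ends at Stage I.1; the licensee prevails on this issue.
— Issue II —
Stage II.1 (complainant, a preponderance, weight is at least 53): (d) net 79−11=68 ≥ 53 — meets.
  Stage II.1 carried; the burden shifts to the licensee.
Stage II.2 (licensee, a preponderance, weight is at least 53): (e) net 78−8=70 ≥ 53 — meets; (f) net 61−5=56 ≥ 53 — meets.
  Stage II.2 carried; the final stage is satisfied.
With every stage satisfied, the licensee prevails on this issue.
— Issue III —
Stage III.1 — burden on complainant; standard: a preponderance (weight is at least 52).
    (g): 95 − 34 = 61 ≥ 52 [met]
    (h): 55 ≥ 52 [met]
  Stage III.1 is satisfied; the onus moves to the licensee.
Stage III.2 — burden on licensee; standard: a prima facie showing (weight is at least 15).
    (i): 97 − 76 = 21 ≥ 15 [met]
  Stage III.2 carried; the burden shifts to the complainant.
Stage III.3 — burden on complainant; standard: a preponderance (weight is at least 52).
    (j): 50 < 52 [not met]
  Not every element is met, so the complainant fails to carry Stage III.3.
The analysis ends at Stage III.3; the licensee prevails on this issue.
Per-issue: Issue I → licensee; Issue II → licensee; Issue III → licensee. The complainant must prevail on at least one issue; overall, the licensee prevails.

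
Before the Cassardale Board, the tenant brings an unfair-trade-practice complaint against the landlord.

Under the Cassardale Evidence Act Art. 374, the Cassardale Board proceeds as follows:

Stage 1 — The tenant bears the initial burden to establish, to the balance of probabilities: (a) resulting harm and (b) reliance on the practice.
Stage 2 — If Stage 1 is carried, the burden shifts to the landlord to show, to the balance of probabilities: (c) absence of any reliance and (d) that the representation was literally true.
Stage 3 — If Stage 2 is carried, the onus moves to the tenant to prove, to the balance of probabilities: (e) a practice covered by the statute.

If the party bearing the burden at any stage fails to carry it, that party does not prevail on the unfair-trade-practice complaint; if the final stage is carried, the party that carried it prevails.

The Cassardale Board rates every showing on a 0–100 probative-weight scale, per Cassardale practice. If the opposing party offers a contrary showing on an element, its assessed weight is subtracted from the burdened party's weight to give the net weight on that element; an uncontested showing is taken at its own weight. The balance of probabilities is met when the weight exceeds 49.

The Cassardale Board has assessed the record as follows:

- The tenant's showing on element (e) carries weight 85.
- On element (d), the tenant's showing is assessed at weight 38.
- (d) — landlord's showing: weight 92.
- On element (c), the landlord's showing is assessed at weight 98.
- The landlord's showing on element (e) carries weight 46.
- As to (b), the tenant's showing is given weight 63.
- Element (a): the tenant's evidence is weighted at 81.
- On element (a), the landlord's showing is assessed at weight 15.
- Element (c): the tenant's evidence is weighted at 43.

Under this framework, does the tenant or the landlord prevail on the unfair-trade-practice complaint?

Stage 1 (tenant, the balance of probabilities, weight exceeds 49): (a) net 81−15=66 > 49 — meets; (b) 63 > 49 — meets.
  Stage 1 carried; the burden shifts to the landlord.
Stage 2 (landlord, the balance of probabilities, weight exceeds 49): (c) net 98−43=55 > 49 — meets; (d) net 92−38=54 > 49 — meets.
  Stage 2 is satisfied; the onus moves to the tenant.
Stage 3 (tenant, the balance of probabilities, weight exceeds 49): (e) net 85−46=39 ≤ 49 — fails.
  The tenant does not carry Stage 3.
So the landlord prevails.

landlord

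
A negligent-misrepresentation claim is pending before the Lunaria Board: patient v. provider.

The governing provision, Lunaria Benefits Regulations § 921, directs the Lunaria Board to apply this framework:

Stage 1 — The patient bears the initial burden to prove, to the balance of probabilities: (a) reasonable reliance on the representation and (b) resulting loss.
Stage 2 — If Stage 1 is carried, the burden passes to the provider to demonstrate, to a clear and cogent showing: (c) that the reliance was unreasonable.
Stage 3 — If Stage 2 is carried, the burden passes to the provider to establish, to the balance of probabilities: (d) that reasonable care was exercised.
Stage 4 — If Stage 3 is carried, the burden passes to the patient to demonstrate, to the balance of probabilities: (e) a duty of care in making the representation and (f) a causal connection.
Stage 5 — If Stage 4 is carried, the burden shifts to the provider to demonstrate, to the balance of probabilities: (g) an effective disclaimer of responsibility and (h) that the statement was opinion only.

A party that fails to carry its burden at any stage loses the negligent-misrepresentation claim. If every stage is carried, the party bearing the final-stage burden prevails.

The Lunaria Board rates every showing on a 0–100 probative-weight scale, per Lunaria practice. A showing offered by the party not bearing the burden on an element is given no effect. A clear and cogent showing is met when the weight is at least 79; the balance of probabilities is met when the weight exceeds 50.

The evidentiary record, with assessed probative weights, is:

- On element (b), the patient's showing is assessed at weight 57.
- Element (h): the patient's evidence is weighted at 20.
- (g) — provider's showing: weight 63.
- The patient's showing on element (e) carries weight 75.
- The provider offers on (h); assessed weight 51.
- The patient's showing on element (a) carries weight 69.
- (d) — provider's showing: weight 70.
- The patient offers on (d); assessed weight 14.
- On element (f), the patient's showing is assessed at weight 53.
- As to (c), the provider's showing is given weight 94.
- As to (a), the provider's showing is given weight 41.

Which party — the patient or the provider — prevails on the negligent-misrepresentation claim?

Stage 1 — burden on patient; standard: the balance of probabilities (weight exceeds 50).
    (a): 69 (provider's 41 disregarded) > 50 [met]
    (b): 57 > 50 [met]
  Stage 1 is satisfied; the onus moves to the provider.
Stage 2 — burden on provider; standard: a clear and cogent showing (weight is at least 79).
    (c): 94 ≥ 79 [met]
  All elements met. The provider retains the burden for Stage 3.
Stage 3 — burden on provider; standard: the balance of probabilities (weight exceeds 50).
    (d): 70 (patient's 14 disregarded) > 50 [met]
  Stage 3 is satisfied; the onus moves to the patient.
Stage 4 — burden on patient; standard: the balance of probabilities (weight exceeds 50).
    (e): 75 > 50 [met]
    (f): 53 > 50 [met]
  Stage 4 is satisfied; the onus moves to the provider.
Stage 5 — burden on provider; standard: the balance of probabilities (weight exceeds 50).
    (g): 63 > 50 [met]
    (h): 51 (patient's 20 disregarded) > 50 [met]
  All elements met at the final stage.
Every stage carried; the provider prevails.

provider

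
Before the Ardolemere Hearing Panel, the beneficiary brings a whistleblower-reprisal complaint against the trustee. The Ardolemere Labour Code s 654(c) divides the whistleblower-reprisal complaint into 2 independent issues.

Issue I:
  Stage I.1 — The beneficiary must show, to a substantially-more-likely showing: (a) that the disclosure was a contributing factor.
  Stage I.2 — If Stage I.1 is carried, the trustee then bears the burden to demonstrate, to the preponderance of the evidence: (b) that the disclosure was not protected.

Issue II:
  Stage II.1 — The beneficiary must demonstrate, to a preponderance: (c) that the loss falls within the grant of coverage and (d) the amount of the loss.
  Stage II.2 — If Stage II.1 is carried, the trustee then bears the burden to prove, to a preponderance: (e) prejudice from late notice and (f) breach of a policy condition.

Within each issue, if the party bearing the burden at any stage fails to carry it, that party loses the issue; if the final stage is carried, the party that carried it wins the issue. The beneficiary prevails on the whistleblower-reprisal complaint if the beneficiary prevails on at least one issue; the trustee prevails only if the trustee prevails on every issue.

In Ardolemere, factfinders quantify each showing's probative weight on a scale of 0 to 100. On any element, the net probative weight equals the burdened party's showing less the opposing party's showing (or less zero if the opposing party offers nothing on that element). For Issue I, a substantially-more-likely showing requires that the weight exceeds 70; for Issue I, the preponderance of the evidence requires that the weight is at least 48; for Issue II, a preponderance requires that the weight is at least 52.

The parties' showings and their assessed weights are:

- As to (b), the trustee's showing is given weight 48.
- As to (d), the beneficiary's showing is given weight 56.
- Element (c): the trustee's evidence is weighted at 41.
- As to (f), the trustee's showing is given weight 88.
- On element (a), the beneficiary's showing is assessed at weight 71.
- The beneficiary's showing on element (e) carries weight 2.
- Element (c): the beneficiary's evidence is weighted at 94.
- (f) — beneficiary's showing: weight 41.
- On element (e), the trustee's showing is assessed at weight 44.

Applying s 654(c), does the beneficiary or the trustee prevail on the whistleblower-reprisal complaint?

beneficiary

— Issue I —
Stage I.1 — burden on beneficiary; standard: a substantially-more-likely showing (weight exceeds 70).
    (a): 71 > 70 [met]
  Stage I.1 is satisfied; the onus moves to the trustee.
Stage I.2 — burden on trustee; standard: the preponderance of the evidence (weight is at least 48).
    (b): 48 ≥ 48 [met]
  The trustee carries the last stage.
Every stage carried; the trustee prevails on this issue.
— Issue II —
At Stage II.1 the beneficiary must meet a preponderance (weight is at least 52): on (c) the weight is 94 less the opposing 41 gives net 53, which does reach 52, so (c) meets the standard; on (d) the weight is 56, which does reach 52, so (d) meets the standard.
  Stage II.1 carried; the burden shifts to the trustee.
At Stage II.2 the trustee must meet a preponderance (weight is at least 52): on (e) the weight is 44 less the opposing 2 gives net 42, < 52, so (e) does not meet the standard; on (f) the weight is 88 less the opposing 41 gives net 47, < 52, so (f) does not meet the standard.
  The trustee does not carry Stage II.2.
The analysis ends at Stage II.2; the beneficiary prevails on this issue.
Per-issue: Issue I → trustee; Issue II → beneficiary. The beneficiary must prevail on at least one issue; overall, the beneficiary prevails.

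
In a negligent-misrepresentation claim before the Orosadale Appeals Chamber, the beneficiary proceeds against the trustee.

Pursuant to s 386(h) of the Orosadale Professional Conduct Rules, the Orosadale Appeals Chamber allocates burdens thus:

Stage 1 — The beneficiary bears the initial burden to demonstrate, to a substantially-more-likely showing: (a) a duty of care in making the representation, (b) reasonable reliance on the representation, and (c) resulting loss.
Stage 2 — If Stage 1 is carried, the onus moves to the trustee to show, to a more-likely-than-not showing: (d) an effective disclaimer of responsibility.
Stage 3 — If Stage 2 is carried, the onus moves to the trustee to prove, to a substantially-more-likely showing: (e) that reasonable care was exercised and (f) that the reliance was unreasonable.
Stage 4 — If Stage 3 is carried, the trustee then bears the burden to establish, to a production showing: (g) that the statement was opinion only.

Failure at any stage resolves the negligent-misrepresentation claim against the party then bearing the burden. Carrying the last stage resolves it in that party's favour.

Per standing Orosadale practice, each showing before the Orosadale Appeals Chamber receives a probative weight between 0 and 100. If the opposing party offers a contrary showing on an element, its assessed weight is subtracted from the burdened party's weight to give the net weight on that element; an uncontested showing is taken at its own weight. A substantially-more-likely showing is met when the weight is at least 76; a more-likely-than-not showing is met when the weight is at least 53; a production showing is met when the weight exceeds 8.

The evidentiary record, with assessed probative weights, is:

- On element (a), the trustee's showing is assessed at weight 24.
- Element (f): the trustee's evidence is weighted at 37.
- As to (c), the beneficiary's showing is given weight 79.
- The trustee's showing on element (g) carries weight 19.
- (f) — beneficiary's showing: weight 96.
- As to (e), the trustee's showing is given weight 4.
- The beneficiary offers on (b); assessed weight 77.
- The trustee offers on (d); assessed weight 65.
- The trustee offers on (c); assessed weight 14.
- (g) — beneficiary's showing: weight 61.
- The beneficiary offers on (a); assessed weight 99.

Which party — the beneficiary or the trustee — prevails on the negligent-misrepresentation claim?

trustee

Stage 1 — burden on beneficiary; standard: a substantially-more-likely showing (weight is at least 76).
    (a): 99 − 24 = 75 < 76 [not met]
    (b): 77 ≥ 76 [met]
    (c): 79 − 14 = 65 < 76 [not met]
  The beneficiary does not carry Stage 1.
The analysis ends at Stage 1; the trustee prevails.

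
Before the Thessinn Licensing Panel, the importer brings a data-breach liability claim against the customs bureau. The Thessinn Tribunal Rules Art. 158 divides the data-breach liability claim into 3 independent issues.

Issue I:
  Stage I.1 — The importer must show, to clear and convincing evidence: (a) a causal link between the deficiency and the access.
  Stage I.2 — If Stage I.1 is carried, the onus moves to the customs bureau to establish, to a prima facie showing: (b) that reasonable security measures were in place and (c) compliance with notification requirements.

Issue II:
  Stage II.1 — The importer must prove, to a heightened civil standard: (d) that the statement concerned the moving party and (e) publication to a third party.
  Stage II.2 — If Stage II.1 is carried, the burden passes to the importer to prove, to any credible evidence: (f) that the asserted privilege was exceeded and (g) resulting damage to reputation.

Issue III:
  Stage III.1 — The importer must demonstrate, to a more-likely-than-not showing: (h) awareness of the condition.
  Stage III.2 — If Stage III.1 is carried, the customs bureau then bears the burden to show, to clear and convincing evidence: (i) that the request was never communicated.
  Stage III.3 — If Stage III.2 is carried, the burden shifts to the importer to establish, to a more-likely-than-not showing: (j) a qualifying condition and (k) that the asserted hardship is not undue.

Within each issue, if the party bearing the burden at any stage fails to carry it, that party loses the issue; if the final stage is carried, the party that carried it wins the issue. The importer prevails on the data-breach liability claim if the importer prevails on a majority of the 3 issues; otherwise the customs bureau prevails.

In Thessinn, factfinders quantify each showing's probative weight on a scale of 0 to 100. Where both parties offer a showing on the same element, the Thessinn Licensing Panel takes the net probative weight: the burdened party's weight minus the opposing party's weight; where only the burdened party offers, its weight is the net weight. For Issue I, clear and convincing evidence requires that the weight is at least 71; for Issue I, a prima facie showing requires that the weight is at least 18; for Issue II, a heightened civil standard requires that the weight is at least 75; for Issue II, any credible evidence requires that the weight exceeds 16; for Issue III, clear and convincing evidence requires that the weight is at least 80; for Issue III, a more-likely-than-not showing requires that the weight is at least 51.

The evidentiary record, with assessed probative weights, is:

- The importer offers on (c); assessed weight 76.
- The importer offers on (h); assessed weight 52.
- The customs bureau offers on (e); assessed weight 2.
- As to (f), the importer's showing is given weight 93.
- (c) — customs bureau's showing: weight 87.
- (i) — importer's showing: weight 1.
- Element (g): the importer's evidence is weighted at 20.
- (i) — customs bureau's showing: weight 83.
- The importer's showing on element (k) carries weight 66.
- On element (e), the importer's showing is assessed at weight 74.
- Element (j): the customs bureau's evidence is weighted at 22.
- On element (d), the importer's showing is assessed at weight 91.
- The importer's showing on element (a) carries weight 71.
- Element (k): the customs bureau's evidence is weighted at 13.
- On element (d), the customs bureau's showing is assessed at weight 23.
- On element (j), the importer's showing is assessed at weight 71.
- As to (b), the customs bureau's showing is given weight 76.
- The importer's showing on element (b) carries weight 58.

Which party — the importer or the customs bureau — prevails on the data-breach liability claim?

— Issue I —
At Stage I.1 the importer must meet clear and convincing evidence (weight is at least 71): on (a) the weight is 71, which does reach 71, so (a) meets the standard.
  Stage I.1 carried; the burden shifts to the customs bureau.
At Stage I.2 the customs bureau must meet a prima facie showing (weight is at least 18): on (b) the weight is 76 less the opposing 58 gives net 18, ≥ 18, so (b) meets the standard; on (c) the weight is 87 less the opposing 76 gives net 11, < 18, so (c) does not meet the standard.
  Not every element is met, so the customs bureau fails to carry Stage I.2.
So the importer prevails on this issue.
— Issue II —
Stage II.1 — burden on importer; standard: a heightened civil standard (weight is at least 75).
    (d): 91 − 23 = 68 < 75 [not met]
    (e): 74 − 2 = 72 < 75 [not met]
  Not every element is met, so the importer fails to carry Stage II.1.
So the customs bureau prevails on this issue.
— Issue III —
Stage III.1 (importer, a more-likely-than-not showing, weight is at least 51): (h) 52 ≥ 51 — meets.
  Stage III.1 carried; the burden shifts to the customs bureau.
Stage III.2 (customs bureau, clear and convincing evidence, weight is at least 80): (i) net 83−1=82 ≥ 80 — meets.
  The customs bureau carries Stage III.2; the importer now bears the burden.
Stage III.3 (importer, a more-likely-than-not showing, weight is at least 51): (j) net 71−22=49 < 51 — fails; (k) net 66−13=53 ≥ 51 — meets.
  Not every element is met, so the importer fails to carry Stage III.3.
So the customs bureau prevails on this issue.
Per-issue: Issue I → importer; Issue II → customs bureau; Issue III → customs bureau. The importer must prevail on a majority of issues; overall, the customs bureau prevails.

customs bureau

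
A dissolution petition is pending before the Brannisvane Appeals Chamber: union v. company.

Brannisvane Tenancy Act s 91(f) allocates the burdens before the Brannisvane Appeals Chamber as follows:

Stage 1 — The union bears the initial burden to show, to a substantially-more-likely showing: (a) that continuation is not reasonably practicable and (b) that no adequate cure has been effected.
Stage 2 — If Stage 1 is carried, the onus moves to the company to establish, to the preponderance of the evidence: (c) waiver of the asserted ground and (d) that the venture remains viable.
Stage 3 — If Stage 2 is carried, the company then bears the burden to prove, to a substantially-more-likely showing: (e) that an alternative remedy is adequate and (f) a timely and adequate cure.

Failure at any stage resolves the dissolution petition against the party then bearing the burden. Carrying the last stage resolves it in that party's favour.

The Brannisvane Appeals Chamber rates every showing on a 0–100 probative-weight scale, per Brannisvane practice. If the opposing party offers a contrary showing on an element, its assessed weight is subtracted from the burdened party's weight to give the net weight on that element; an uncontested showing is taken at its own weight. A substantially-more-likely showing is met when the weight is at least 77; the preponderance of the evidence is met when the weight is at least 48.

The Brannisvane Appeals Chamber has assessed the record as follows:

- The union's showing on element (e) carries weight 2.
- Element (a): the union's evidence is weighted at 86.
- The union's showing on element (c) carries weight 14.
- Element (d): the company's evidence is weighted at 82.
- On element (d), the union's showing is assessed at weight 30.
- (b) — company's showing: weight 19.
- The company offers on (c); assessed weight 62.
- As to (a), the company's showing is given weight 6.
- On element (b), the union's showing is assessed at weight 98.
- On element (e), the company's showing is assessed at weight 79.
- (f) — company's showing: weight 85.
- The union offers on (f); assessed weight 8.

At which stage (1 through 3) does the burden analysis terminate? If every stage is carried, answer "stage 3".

stage 3

Stage 1 (union, a substantially-more-likely showing, weight is at least 77): (a) net 86−6=80 ≥ 77 — meets; (b) net 98−19=79 ≥ 77 — meets.
  The union carries Stage 1; the company now bears the burden.
Stage 2 (company, the preponderance of the evidence, weight is at least 48): (c) net 62−14=48 ≥ 48 — meets; (d) net 82−30=52 ≥ 48 — meets.
  All elements met. The company retains the burden for Stage 3.
Stage 3 (company, a substantially-more-likely showing, weight is at least 77): (e) net 79−2=77 ≥ 77 — meets; (f) net 85−8=77 ≥ 77 — meets.
  The company carries the last stage.
With every stage satisfied, the company prevails.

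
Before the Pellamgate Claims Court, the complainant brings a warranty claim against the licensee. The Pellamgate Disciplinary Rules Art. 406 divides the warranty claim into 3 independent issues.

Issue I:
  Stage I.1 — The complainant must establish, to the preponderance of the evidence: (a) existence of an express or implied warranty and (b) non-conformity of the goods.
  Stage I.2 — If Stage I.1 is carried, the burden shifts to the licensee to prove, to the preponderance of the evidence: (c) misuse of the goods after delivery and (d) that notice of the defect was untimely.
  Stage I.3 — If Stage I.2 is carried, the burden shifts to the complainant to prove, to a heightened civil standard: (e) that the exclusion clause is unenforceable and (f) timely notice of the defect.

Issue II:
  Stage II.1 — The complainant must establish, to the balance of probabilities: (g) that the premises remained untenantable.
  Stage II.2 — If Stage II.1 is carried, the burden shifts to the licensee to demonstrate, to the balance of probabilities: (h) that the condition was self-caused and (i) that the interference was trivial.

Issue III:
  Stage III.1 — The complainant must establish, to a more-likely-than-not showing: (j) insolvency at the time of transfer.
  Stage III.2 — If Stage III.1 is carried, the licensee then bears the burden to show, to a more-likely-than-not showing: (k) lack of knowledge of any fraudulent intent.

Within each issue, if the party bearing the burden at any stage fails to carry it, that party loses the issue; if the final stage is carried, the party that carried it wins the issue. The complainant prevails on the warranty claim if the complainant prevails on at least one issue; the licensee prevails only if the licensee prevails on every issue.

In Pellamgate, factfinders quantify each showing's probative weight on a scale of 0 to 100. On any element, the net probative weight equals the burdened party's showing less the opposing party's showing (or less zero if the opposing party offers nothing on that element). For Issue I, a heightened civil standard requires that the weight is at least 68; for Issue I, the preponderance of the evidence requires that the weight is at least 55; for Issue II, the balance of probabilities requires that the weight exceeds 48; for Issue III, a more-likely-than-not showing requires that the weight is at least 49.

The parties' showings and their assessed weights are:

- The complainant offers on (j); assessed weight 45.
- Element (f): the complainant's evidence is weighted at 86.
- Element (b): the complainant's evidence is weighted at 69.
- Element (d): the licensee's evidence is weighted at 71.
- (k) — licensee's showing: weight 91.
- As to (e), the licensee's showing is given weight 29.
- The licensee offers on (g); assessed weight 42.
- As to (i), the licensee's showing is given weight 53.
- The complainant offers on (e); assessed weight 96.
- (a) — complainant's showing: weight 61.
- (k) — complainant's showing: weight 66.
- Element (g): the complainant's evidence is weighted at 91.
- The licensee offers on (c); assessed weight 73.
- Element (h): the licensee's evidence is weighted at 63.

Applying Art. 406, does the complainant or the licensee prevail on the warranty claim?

— Issue I —
Stage I.1 — burden on complainant; standard: the preponderance of the evidence (weight is at least 55).
    (a): 61 ≥ 55 [met]
    (b): 69 ≥ 55 [met]
  Stage I.1 is satisfied; the onus moves to the licensee.
Stage I.2 — burden on licensee; standard: the preponderance of the evidence (weight is at least 55).
    (c): 73 ≥ 55 [met]
    (d): 71 ≥ 55 [met]
  Stage I.2 is satisfied; the onus moves to the complainant.
Stage I.3 — burden on complainant; standard: a heightened civil standard (weight is at least 68).
    (e): 96 − 29 = 67 < 68 [not met]
    (f): 86 ≥ 68 [met]
  Stage I.3 not carried; the complainant fails its burden.
The licensee prevails on this issue.
— Issue II —
At Stage II.1 the complainant must meet the balance of probabilities (weight exceeds 48): on (g) the weight is 91 less the opposing 42 gives net 49, which does exceed 48, so (g) meets the standard.
  The complainant carries Stage II.1; the licensee now bears the burden.
At Stage II.2 the licensee must meet the balance of probabilities (weight exceeds 48): on (h) the weight is 63, which does exceed 48, so (h) meets the standard; on (i) the weight is 53, which does exceed 48, so (i) meets the standard.
  Stage II.2 carried; the final stage is satisfied.
With every stage satisfied, the licensee prevails on this issue.
— Issue III —
Stage III.1 — burden on complainant; standard: a more-likely-than-not showing (weight is at least 49).
    (j): 45 < 49 [not met]
  Stage III.1 not carried; the complainant fails its burden.
The licensee prevails on this issue.
Per-issue: Issue I → licensee; Issue II → licensee; Issue III → licensee. The complainant must prevail on at least one issue; overall, the licensee prevails.

licensee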